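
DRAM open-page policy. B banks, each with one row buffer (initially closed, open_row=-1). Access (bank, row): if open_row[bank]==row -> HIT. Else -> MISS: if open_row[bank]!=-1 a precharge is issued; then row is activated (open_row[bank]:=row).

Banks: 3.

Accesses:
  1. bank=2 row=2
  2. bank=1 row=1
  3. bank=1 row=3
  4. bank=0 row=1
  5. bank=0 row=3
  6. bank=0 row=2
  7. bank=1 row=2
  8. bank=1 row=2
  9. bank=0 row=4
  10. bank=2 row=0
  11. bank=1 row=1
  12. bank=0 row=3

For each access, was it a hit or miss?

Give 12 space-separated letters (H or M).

Answer: M M M M M M M H M M M M

Derivation:
Acc 1: bank2 row2 -> MISS (open row2); precharges=0
Acc 2: bank1 row1 -> MISS (open row1); precharges=0
Acc 3: bank1 row3 -> MISS (open row3); precharges=1
Acc 4: bank0 row1 -> MISS (open row1); precharges=1
Acc 5: bank0 row3 -> MISS (open row3); precharges=2
Acc 6: bank0 row2 -> MISS (open row2); precharges=3
Acc 7: bank1 row2 -> MISS (open row2); precharges=4
Acc 8: bank1 row2 -> HIT
Acc 9: bank0 row4 -> MISS (open row4); precharges=5
Acc 10: bank2 row0 -> MISS (open row0); precharges=6
Acc 11: bank1 row1 -> MISS (open row1); precharges=7
Acc 12: bank0 row3 -> MISS (open row3); precharges=8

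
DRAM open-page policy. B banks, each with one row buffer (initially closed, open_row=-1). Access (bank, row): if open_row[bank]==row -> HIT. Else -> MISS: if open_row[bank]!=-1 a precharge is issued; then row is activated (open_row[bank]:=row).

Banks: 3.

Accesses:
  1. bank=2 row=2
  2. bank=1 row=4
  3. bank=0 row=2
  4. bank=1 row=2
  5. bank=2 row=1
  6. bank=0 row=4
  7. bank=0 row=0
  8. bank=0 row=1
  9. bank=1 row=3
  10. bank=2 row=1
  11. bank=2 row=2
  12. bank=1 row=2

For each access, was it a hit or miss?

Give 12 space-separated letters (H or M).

Acc 1: bank2 row2 -> MISS (open row2); precharges=0
Acc 2: bank1 row4 -> MISS (open row4); precharges=0
Acc 3: bank0 row2 -> MISS (open row2); precharges=0
Acc 4: bank1 row2 -> MISS (open row2); precharges=1
Acc 5: bank2 row1 -> MISS (open row1); precharges=2
Acc 6: bank0 row4 -> MISS (open row4); precharges=3
Acc 7: bank0 row0 -> MISS (open row0); precharges=4
Acc 8: bank0 row1 -> MISS (open row1); precharges=5
Acc 9: bank1 row3 -> MISS (open row3); precharges=6
Acc 10: bank2 row1 -> HIT
Acc 11: bank2 row2 -> MISS (open row2); precharges=7
Acc 12: bank1 row2 -> MISS (open row2); precharges=8

Answer: M M M M M M M M M H M M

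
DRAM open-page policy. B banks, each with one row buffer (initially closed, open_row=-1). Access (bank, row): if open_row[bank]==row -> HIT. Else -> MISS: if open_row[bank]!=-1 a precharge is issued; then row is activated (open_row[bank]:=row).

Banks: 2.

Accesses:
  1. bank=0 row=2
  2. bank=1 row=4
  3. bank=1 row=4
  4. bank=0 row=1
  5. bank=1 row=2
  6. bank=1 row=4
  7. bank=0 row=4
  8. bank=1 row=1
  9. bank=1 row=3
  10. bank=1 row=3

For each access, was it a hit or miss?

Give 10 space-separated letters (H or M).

Acc 1: bank0 row2 -> MISS (open row2); precharges=0
Acc 2: bank1 row4 -> MISS (open row4); precharges=0
Acc 3: bank1 row4 -> HIT
Acc 4: bank0 row1 -> MISS (open row1); precharges=1
Acc 5: bank1 row2 -> MISS (open row2); precharges=2
Acc 6: bank1 row4 -> MISS (open row4); precharges=3
Acc 7: bank0 row4 -> MISS (open row4); precharges=4
Acc 8: bank1 row1 -> MISS (open row1); precharges=5
Acc 9: bank1 row3 -> MISS (open row3); precharges=6
Acc 10: bank1 row3 -> HIT

Answer: M M H M M M M M M H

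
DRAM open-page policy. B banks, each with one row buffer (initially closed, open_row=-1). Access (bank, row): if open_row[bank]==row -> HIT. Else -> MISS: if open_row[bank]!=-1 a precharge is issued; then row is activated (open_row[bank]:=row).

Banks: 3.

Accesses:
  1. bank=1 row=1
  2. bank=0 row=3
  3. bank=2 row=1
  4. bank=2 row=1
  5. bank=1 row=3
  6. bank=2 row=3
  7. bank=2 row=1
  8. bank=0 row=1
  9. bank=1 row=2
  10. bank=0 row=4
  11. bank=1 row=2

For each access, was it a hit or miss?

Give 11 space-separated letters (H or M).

Acc 1: bank1 row1 -> MISS (open row1); precharges=0
Acc 2: bank0 row3 -> MISS (open row3); precharges=0
Acc 3: bank2 row1 -> MISS (open row1); precharges=0
Acc 4: bank2 row1 -> HIT
Acc 5: bank1 row3 -> MISS (open row3); precharges=1
Acc 6: bank2 row3 -> MISS (open row3); precharges=2
Acc 7: bank2 row1 -> MISS (open row1); precharges=3
Acc 8: bank0 row1 -> MISS (open row1); precharges=4
Acc 9: bank1 row2 -> MISS (open row2); precharges=5
Acc 10: bank0 row4 -> MISS (open row4); precharges=6
Acc 11: bank1 row2 -> HIT

Answer: M M M H M M M M M M H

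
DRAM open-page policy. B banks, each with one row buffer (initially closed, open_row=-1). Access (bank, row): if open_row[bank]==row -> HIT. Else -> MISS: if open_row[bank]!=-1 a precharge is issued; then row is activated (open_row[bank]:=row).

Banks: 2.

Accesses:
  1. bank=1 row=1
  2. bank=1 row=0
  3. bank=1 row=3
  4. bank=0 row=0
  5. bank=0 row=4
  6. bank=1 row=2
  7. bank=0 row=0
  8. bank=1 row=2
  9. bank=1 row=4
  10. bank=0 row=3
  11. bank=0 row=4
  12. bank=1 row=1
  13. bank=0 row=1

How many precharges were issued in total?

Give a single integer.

Acc 1: bank1 row1 -> MISS (open row1); precharges=0
Acc 2: bank1 row0 -> MISS (open row0); precharges=1
Acc 3: bank1 row3 -> MISS (open row3); precharges=2
Acc 4: bank0 row0 -> MISS (open row0); precharges=2
Acc 5: bank0 row4 -> MISS (open row4); precharges=3
Acc 6: bank1 row2 -> MISS (open row2); precharges=4
Acc 7: bank0 row0 -> MISS (open row0); precharges=5
Acc 8: bank1 row2 -> HIT
Acc 9: bank1 row4 -> MISS (open row4); precharges=6
Acc 10: bank0 row3 -> MISS (open row3); precharges=7
Acc 11: bank0 row4 -> MISS (open row4); precharges=8
Acc 12: bank1 row1 -> MISS (open row1); precharges=9
Acc 13: bank0 row1 -> MISS (open row1); precharges=10

Answer: 10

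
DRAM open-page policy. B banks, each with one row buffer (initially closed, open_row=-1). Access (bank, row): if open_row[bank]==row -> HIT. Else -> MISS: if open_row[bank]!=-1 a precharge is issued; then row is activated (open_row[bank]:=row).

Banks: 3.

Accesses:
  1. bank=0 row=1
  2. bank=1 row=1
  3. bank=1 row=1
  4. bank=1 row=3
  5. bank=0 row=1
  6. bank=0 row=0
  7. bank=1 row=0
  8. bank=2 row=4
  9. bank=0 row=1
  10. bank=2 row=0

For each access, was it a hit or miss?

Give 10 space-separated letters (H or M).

Acc 1: bank0 row1 -> MISS (open row1); precharges=0
Acc 2: bank1 row1 -> MISS (open row1); precharges=0
Acc 3: bank1 row1 -> HIT
Acc 4: bank1 row3 -> MISS (open row3); precharges=1
Acc 5: bank0 row1 -> HIT
Acc 6: bank0 row0 -> MISS (open row0); precharges=2
Acc 7: bank1 row0 -> MISS (open row0); precharges=3
Acc 8: bank2 row4 -> MISS (open row4); precharges=3
Acc 9: bank0 row1 -> MISS (open row1); precharges=4
Acc 10: bank2 row0 -> MISS (open row0); precharges=5

Answer: M M H M H M M M M M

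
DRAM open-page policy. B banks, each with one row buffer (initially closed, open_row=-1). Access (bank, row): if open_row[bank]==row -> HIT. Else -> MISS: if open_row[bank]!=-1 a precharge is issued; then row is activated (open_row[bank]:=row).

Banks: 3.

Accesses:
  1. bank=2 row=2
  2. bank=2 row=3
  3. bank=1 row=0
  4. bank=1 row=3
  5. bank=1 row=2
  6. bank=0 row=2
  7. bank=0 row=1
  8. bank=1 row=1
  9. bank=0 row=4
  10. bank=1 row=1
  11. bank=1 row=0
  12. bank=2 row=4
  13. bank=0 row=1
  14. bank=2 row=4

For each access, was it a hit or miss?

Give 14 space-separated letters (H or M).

Acc 1: bank2 row2 -> MISS (open row2); precharges=0
Acc 2: bank2 row3 -> MISS (open row3); precharges=1
Acc 3: bank1 row0 -> MISS (open row0); precharges=1
Acc 4: bank1 row3 -> MISS (open row3); precharges=2
Acc 5: bank1 row2 -> MISS (open row2); precharges=3
Acc 6: bank0 row2 -> MISS (open row2); precharges=3
Acc 7: bank0 row1 -> MISS (open row1); precharges=4
Acc 8: bank1 row1 -> MISS (open row1); precharges=5
Acc 9: bank0 row4 -> MISS (open row4); precharges=6
Acc 10: bank1 row1 -> HIT
Acc 11: bank1 row0 -> MISS (open row0); precharges=7
Acc 12: bank2 row4 -> MISS (open row4); precharges=8
Acc 13: bank0 row1 -> MISS (open row1); precharges=9
Acc 14: bank2 row4 -> HIT

Answer: M M M M M M M M M H M M M H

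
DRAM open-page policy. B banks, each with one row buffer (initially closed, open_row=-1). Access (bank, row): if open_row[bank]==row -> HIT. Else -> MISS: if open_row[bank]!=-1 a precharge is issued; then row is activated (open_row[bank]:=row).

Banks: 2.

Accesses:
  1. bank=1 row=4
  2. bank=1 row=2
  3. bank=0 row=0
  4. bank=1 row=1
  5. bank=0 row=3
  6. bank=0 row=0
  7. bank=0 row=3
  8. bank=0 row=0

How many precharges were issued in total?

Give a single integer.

Acc 1: bank1 row4 -> MISS (open row4); precharges=0
Acc 2: bank1 row2 -> MISS (open row2); precharges=1
Acc 3: bank0 row0 -> MISS (open row0); precharges=1
Acc 4: bank1 row1 -> MISS (open row1); precharges=2
Acc 5: bank0 row3 -> MISS (open row3); precharges=3
Acc 6: bank0 row0 -> MISS (open row0); precharges=4
Acc 7: bank0 row3 -> MISS (open row3); precharges=5
Acc 8: bank0 row0 -> MISS (open row0); precharges=6

Answer: 6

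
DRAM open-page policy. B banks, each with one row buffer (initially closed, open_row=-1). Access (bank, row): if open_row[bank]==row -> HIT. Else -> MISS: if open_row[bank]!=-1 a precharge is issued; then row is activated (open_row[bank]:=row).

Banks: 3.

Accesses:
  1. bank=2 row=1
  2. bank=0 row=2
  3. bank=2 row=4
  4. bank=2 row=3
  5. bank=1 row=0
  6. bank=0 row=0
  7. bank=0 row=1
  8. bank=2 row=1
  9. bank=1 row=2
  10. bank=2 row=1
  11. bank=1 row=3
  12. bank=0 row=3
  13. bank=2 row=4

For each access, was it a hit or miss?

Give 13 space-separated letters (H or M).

Acc 1: bank2 row1 -> MISS (open row1); precharges=0
Acc 2: bank0 row2 -> MISS (open row2); precharges=0
Acc 3: bank2 row4 -> MISS (open row4); precharges=1
Acc 4: bank2 row3 -> MISS (open row3); precharges=2
Acc 5: bank1 row0 -> MISS (open row0); precharges=2
Acc 6: bank0 row0 -> MISS (open row0); precharges=3
Acc 7: bank0 row1 -> MISS (open row1); precharges=4
Acc 8: bank2 row1 -> MISS (open row1); precharges=5
Acc 9: bank1 row2 -> MISS (open row2); precharges=6
Acc 10: bank2 row1 -> HIT
Acc 11: bank1 row3 -> MISS (open row3); precharges=7
Acc 12: bank0 row3 -> MISS (open row3); precharges=8
Acc 13: bank2 row4 -> MISS (open row4); precharges=9

Answer: M M M M M M M M M H M M M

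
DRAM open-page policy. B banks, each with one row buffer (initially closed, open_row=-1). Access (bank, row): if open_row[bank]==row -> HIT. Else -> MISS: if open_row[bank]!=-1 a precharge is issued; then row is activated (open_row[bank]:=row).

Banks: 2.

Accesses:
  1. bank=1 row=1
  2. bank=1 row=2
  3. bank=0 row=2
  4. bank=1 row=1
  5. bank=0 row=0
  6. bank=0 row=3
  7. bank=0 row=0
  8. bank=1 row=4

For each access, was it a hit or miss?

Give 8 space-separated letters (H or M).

Answer: M M M M M M M M

Derivation:
Acc 1: bank1 row1 -> MISS (open row1); precharges=0
Acc 2: bank1 row2 -> MISS (open row2); precharges=1
Acc 3: bank0 row2 -> MISS (open row2); precharges=1
Acc 4: bank1 row1 -> MISS (open row1); precharges=2
Acc 5: bank0 row0 -> MISS (open row0); precharges=3
Acc 6: bank0 row3 -> MISS (open row3); precharges=4
Acc 7: bank0 row0 -> MISS (open row0); precharges=5
Acc 8: bank1 row4 -> MISS (open row4); precharges=6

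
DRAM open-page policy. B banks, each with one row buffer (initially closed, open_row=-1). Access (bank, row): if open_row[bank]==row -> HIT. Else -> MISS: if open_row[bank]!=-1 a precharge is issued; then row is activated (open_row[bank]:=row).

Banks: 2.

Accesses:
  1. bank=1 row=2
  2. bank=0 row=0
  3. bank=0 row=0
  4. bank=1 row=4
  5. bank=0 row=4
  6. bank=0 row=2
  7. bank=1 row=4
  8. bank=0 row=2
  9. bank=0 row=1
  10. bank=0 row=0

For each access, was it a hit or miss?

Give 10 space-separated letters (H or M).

Acc 1: bank1 row2 -> MISS (open row2); precharges=0
Acc 2: bank0 row0 -> MISS (open row0); precharges=0
Acc 3: bank0 row0 -> HIT
Acc 4: bank1 row4 -> MISS (open row4); precharges=1
Acc 5: bank0 row4 -> MISS (open row4); precharges=2
Acc 6: bank0 row2 -> MISS (open row2); precharges=3
Acc 7: bank1 row4 -> HIT
Acc 8: bank0 row2 -> HIT
Acc 9: bank0 row1 -> MISS (open row1); precharges=4
Acc 10: bank0 row0 -> MISS (open row0); precharges=5

Answer: M M H M M M H H M M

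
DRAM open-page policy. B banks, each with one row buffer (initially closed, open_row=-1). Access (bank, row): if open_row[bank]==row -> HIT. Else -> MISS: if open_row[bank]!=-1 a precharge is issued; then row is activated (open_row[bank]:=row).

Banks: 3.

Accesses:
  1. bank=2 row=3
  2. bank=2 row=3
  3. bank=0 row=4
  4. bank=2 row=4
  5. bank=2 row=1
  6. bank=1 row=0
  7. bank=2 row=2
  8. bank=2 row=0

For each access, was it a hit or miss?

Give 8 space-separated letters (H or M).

Acc 1: bank2 row3 -> MISS (open row3); precharges=0
Acc 2: bank2 row3 -> HIT
Acc 3: bank0 row4 -> MISS (open row4); precharges=0
Acc 4: bank2 row4 -> MISS (open row4); precharges=1
Acc 5: bank2 row1 -> MISS (open row1); precharges=2
Acc 6: bank1 row0 -> MISS (open row0); precharges=2
Acc 7: bank2 row2 -> MISS (open row2); precharges=3
Acc 8: bank2 row0 -> MISS (open row0); precharges=4

Answer: M H M M M M M M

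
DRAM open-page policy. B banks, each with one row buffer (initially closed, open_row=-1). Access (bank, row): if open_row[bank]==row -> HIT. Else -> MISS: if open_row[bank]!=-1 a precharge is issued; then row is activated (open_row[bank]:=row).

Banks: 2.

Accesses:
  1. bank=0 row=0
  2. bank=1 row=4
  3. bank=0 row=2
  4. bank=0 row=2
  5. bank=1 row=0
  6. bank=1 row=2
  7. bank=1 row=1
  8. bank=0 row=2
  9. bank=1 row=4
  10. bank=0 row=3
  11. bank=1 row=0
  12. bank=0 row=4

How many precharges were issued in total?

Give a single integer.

Acc 1: bank0 row0 -> MISS (open row0); precharges=0
Acc 2: bank1 row4 -> MISS (open row4); precharges=0
Acc 3: bank0 row2 -> MISS (open row2); precharges=1
Acc 4: bank0 row2 -> HIT
Acc 5: bank1 row0 -> MISS (open row0); precharges=2
Acc 6: bank1 row2 -> MISS (open row2); precharges=3
Acc 7: bank1 row1 -> MISS (open row1); precharges=4
Acc 8: bank0 row2 -> HIT
Acc 9: bank1 row4 -> MISS (open row4); precharges=5
Acc 10: bank0 row3 -> MISS (open row3); precharges=6
Acc 11: bank1 row0 -> MISS (open row0); precharges=7
Acc 12: bank0 row4 -> MISS (open row4); precharges=8

Answer: 8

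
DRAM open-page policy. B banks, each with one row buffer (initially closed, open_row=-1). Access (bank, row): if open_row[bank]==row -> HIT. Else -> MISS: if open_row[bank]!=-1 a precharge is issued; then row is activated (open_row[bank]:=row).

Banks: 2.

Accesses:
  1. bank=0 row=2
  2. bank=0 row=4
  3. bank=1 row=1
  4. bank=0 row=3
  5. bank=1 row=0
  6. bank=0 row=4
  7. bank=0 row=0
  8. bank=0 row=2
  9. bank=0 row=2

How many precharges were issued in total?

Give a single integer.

Answer: 6

Derivation:
Acc 1: bank0 row2 -> MISS (open row2); precharges=0
Acc 2: bank0 row4 -> MISS (open row4); precharges=1
Acc 3: bank1 row1 -> MISS (open row1); precharges=1
Acc 4: bank0 row3 -> MISS (open row3); precharges=2
Acc 5: bank1 row0 -> MISS (open row0); precharges=3
Acc 6: bank0 row4 -> MISS (open row4); precharges=4
Acc 7: bank0 row0 -> MISS (open row0); precharges=5
Acc 8: bank0 row2 -> MISS (open row2); precharges=6
Acc 9: bank0 row2 -> HIT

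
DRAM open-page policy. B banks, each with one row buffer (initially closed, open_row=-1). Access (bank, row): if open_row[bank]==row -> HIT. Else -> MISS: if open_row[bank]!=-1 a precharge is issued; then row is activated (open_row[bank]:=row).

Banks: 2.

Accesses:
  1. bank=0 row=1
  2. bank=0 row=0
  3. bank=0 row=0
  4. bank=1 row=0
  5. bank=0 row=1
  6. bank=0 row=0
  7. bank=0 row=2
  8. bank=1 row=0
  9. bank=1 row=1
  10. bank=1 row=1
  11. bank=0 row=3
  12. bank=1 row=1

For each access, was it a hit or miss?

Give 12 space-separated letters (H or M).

Answer: M M H M M M M H M H M H

Derivation:
Acc 1: bank0 row1 -> MISS (open row1); precharges=0
Acc 2: bank0 row0 -> MISS (open row0); precharges=1
Acc 3: bank0 row0 -> HIT
Acc 4: bank1 row0 -> MISS (open row0); precharges=1
Acc 5: bank0 row1 -> MISS (open row1); precharges=2
Acc 6: bank0 row0 -> MISS (open row0); precharges=3
Acc 7: bank0 row2 -> MISS (open row2); precharges=4
Acc 8: bank1 row0 -> HIT
Acc 9: bank1 row1 -> MISS (open row1); precharges=5
Acc 10: bank1 row1 -> HIT
Acc 11: bank0 row3 -> MISS (open row3); precharges=6
Acc 12: bank1 row1 -> HIT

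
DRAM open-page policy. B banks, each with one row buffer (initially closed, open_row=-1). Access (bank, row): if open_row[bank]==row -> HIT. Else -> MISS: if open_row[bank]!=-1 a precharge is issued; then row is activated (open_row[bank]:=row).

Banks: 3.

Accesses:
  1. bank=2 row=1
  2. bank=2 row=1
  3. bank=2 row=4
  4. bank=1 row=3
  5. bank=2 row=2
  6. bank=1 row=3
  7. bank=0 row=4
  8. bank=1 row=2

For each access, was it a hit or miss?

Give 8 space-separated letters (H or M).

Answer: M H M M M H M M

Derivation:
Acc 1: bank2 row1 -> MISS (open row1); precharges=0
Acc 2: bank2 row1 -> HIT
Acc 3: bank2 row4 -> MISS (open row4); precharges=1
Acc 4: bank1 row3 -> MISS (open row3); precharges=1
Acc 5: bank2 row2 -> MISS (open row2); precharges=2
Acc 6: bank1 row3 -> HIT
Acc 7: bank0 row4 -> MISS (open row4); precharges=2
Acc 8: bank1 row2 -> MISS (open row2); precharges=3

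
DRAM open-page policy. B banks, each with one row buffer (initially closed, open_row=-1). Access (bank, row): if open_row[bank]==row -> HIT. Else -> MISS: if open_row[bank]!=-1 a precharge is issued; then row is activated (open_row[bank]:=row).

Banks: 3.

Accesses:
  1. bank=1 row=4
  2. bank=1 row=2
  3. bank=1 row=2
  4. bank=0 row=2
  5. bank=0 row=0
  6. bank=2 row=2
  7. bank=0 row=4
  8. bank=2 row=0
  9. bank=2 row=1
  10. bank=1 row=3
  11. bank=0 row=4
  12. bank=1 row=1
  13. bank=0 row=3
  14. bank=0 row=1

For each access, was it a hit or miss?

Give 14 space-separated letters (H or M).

Acc 1: bank1 row4 -> MISS (open row4); precharges=0
Acc 2: bank1 row2 -> MISS (open row2); precharges=1
Acc 3: bank1 row2 -> HIT
Acc 4: bank0 row2 -> MISS (open row2); precharges=1
Acc 5: bank0 row0 -> MISS (open row0); precharges=2
Acc 6: bank2 row2 -> MISS (open row2); precharges=2
Acc 7: bank0 row4 -> MISS (open row4); precharges=3
Acc 8: bank2 row0 -> MISS (open row0); precharges=4
Acc 9: bank2 row1 -> MISS (open row1); precharges=5
Acc 10: bank1 row3 -> MISS (open row3); precharges=6
Acc 11: bank0 row4 -> HIT
Acc 12: bank1 row1 -> MISS (open row1); precharges=7
Acc 13: bank0 row3 -> MISS (open row3); precharges=8
Acc 14: bank0 row1 -> MISS (open row1); precharges=9

Answer: M M H M M M M M M M H M M M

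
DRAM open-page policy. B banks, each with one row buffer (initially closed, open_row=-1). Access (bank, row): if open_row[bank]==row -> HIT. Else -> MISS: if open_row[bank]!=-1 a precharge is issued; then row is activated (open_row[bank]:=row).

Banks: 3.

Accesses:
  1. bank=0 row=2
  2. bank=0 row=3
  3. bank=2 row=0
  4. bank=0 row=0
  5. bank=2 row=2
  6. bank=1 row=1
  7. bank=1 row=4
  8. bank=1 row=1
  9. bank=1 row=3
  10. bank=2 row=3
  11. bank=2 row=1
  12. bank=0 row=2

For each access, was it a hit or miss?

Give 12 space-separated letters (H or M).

Answer: M M M M M M M M M M M M

Derivation:
Acc 1: bank0 row2 -> MISS (open row2); precharges=0
Acc 2: bank0 row3 -> MISS (open row3); precharges=1
Acc 3: bank2 row0 -> MISS (open row0); precharges=1
Acc 4: bank0 row0 -> MISS (open row0); precharges=2
Acc 5: bank2 row2 -> MISS (open row2); precharges=3
Acc 6: bank1 row1 -> MISS (open row1); precharges=3
Acc 7: bank1 row4 -> MISS (open row4); precharges=4
Acc 8: bank1 row1 -> MISS (open row1); precharges=5
Acc 9: bank1 row3 -> MISS (open row3); precharges=6
Acc 10: bank2 row3 -> MISS (open row3); precharges=7
Acc 11: bank2 row1 -> MISS (open row1); precharges=8
Acc 12: bank0 row2 -> MISS (open row2); precharges=9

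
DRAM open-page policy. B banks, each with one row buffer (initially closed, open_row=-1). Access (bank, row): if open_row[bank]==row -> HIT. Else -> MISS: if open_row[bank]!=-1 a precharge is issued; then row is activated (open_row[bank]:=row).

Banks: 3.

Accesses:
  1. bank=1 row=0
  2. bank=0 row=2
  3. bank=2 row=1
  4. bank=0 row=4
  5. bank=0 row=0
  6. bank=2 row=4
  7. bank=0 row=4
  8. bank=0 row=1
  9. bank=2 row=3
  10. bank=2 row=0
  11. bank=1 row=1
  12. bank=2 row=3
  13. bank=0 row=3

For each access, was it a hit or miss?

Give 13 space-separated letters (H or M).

Answer: M M M M M M M M M M M M M

Derivation:
Acc 1: bank1 row0 -> MISS (open row0); precharges=0
Acc 2: bank0 row2 -> MISS (open row2); precharges=0
Acc 3: bank2 row1 -> MISS (open row1); precharges=0
Acc 4: bank0 row4 -> MISS (open row4); precharges=1
Acc 5: bank0 row0 -> MISS (open row0); precharges=2
Acc 6: bank2 row4 -> MISS (open row4); precharges=3
Acc 7: bank0 row4 -> MISS (open row4); precharges=4
Acc 8: bank0 row1 -> MISS (open row1); precharges=5
Acc 9: bank2 row3 -> MISS (open row3); precharges=6
Acc 10: bank2 row0 -> MISS (open row0); precharges=7
Acc 11: bank1 row1 -> MISS (open row1); precharges=8
Acc 12: bank2 row3 -> MISS (open row3); precharges=9
Acc 13: bank0 row3 -> MISS (open row3); precharges=10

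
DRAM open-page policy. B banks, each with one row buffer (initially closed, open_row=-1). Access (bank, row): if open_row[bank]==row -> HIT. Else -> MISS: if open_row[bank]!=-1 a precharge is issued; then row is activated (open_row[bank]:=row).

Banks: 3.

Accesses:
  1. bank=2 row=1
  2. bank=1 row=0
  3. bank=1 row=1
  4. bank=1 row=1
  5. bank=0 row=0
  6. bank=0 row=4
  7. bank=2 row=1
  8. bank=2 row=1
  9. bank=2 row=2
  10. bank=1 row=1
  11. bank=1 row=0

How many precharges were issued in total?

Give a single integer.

Acc 1: bank2 row1 -> MISS (open row1); precharges=0
Acc 2: bank1 row0 -> MISS (open row0); precharges=0
Acc 3: bank1 row1 -> MISS (open row1); precharges=1
Acc 4: bank1 row1 -> HIT
Acc 5: bank0 row0 -> MISS (open row0); precharges=1
Acc 6: bank0 row4 -> MISS (open row4); precharges=2
Acc 7: bank2 row1 -> HIT
Acc 8: bank2 row1 -> HIT
Acc 9: bank2 row2 -> MISS (open row2); precharges=3
Acc 10: bank1 row1 -> HIT
Acc 11: bank1 row0 -> MISS (open row0); precharges=4

Answer: 4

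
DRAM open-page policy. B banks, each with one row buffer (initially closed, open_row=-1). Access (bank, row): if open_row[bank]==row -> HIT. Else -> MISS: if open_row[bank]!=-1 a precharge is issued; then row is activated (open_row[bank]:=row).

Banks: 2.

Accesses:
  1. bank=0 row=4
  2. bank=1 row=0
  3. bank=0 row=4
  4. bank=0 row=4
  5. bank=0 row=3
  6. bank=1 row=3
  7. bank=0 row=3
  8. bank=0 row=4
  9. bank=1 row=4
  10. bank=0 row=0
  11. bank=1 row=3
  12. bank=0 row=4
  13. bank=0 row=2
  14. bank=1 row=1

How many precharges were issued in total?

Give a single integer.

Answer: 9

Derivation:
Acc 1: bank0 row4 -> MISS (open row4); precharges=0
Acc 2: bank1 row0 -> MISS (open row0); precharges=0
Acc 3: bank0 row4 -> HIT
Acc 4: bank0 row4 -> HIT
Acc 5: bank0 row3 -> MISS (open row3); precharges=1
Acc 6: bank1 row3 -> MISS (open row3); precharges=2
Acc 7: bank0 row3 -> HIT
Acc 8: bank0 row4 -> MISS (open row4); precharges=3
Acc 9: bank1 row4 -> MISS (open row4); precharges=4
Acc 10: bank0 row0 -> MISS (open row0); precharges=5
Acc 11: bank1 row3 -> MISS (open row3); precharges=6
Acc 12: bank0 row4 -> MISS (open row4); precharges=7
Acc 13: bank0 row2 -> MISS (open row2); precharges=8
Acc 14: bank1 row1 -> MISS (open row1); precharges=9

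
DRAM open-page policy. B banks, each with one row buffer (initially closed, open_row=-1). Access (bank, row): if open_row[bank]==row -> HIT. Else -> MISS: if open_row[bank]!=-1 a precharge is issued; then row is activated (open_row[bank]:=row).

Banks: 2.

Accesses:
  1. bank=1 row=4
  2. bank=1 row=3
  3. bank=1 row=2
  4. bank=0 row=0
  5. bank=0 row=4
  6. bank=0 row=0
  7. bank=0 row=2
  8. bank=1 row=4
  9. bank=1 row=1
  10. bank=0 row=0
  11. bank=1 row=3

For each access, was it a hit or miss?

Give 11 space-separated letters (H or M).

Acc 1: bank1 row4 -> MISS (open row4); precharges=0
Acc 2: bank1 row3 -> MISS (open row3); precharges=1
Acc 3: bank1 row2 -> MISS (open row2); precharges=2
Acc 4: bank0 row0 -> MISS (open row0); precharges=2
Acc 5: bank0 row4 -> MISS (open row4); precharges=3
Acc 6: bank0 row0 -> MISS (open row0); precharges=4
Acc 7: bank0 row2 -> MISS (open row2); precharges=5
Acc 8: bank1 row4 -> MISS (open row4); precharges=6
Acc 9: bank1 row1 -> MISS (open row1); precharges=7
Acc 10: bank0 row0 -> MISS (open row0); precharges=8
Acc 11: bank1 row3 -> MISS (open row3); precharges=9

Answer: M M M M M M M M M M M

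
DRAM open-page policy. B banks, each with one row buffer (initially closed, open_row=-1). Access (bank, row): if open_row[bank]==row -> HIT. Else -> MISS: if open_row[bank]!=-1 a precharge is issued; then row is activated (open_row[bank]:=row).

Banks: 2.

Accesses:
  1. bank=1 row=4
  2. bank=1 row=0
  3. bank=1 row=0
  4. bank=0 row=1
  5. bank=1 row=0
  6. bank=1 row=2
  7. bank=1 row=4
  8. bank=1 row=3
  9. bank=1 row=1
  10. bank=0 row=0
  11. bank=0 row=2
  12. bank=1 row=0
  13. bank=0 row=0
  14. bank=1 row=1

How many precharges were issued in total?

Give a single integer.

Answer: 10

Derivation:
Acc 1: bank1 row4 -> MISS (open row4); precharges=0
Acc 2: bank1 row0 -> MISS (open row0); precharges=1
Acc 3: bank1 row0 -> HIT
Acc 4: bank0 row1 -> MISS (open row1); precharges=1
Acc 5: bank1 row0 -> HIT
Acc 6: bank1 row2 -> MISS (open row2); precharges=2
Acc 7: bank1 row4 -> MISS (open row4); precharges=3
Acc 8: bank1 row3 -> MISS (open row3); precharges=4
Acc 9: bank1 row1 -> MISS (open row1); precharges=5
Acc 10: bank0 row0 -> MISS (open row0); precharges=6
Acc 11: bank0 row2 -> MISS (open row2); precharges=7
Acc 12: bank1 row0 -> MISS (open row0); precharges=8
Acc 13: bank0 row0 -> MISS (open row0); precharges=9
Acc 14: bank1 row1 -> MISS (open row1); precharges=10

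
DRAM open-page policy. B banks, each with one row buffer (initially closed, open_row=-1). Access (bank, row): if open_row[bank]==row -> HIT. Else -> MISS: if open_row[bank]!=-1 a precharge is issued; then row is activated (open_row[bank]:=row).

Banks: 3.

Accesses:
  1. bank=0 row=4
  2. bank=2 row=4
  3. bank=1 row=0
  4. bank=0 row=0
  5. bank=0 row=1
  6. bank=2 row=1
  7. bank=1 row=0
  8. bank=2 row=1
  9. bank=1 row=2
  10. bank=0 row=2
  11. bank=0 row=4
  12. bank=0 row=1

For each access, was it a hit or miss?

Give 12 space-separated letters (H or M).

Acc 1: bank0 row4 -> MISS (open row4); precharges=0
Acc 2: bank2 row4 -> MISS (open row4); precharges=0
Acc 3: bank1 row0 -> MISS (open row0); precharges=0
Acc 4: bank0 row0 -> MISS (open row0); precharges=1
Acc 5: bank0 row1 -> MISS (open row1); precharges=2
Acc 6: bank2 row1 -> MISS (open row1); precharges=3
Acc 7: bank1 row0 -> HIT
Acc 8: bank2 row1 -> HIT
Acc 9: bank1 row2 -> MISS (open row2); precharges=4
Acc 10: bank0 row2 -> MISS (open row2); precharges=5
Acc 11: bank0 row4 -> MISS (open row4); precharges=6
Acc 12: bank0 row1 -> MISS (open row1); precharges=7

Answer: M M M M M M H H M M M M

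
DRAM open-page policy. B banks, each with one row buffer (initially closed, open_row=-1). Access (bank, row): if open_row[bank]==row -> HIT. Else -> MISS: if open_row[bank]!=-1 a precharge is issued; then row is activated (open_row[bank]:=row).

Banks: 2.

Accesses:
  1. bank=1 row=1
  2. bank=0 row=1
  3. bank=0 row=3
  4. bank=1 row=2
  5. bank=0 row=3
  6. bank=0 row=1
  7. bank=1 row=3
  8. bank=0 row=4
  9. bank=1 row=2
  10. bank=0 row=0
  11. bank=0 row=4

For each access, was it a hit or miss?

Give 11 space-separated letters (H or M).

Acc 1: bank1 row1 -> MISS (open row1); precharges=0
Acc 2: bank0 row1 -> MISS (open row1); precharges=0
Acc 3: bank0 row3 -> MISS (open row3); precharges=1
Acc 4: bank1 row2 -> MISS (open row2); precharges=2
Acc 5: bank0 row3 -> HIT
Acc 6: bank0 row1 -> MISS (open row1); precharges=3
Acc 7: bank1 row3 -> MISS (open row3); precharges=4
Acc 8: bank0 row4 -> MISS (open row4); precharges=5
Acc 9: bank1 row2 -> MISS (open row2); precharges=6
Acc 10: bank0 row0 -> MISS (open row0); precharges=7
Acc 11: bank0 row4 -> MISS (open row4); precharges=8

Answer: M M M M H M M M M M M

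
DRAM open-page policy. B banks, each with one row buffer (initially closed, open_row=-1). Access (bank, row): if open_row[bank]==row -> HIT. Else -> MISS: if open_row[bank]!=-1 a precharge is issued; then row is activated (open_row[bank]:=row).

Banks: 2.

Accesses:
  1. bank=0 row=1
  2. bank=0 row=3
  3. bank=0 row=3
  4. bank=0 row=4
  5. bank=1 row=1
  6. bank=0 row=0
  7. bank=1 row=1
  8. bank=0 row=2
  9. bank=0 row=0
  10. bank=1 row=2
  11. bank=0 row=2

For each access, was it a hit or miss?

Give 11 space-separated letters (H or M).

Acc 1: bank0 row1 -> MISS (open row1); precharges=0
Acc 2: bank0 row3 -> MISS (open row3); precharges=1
Acc 3: bank0 row3 -> HIT
Acc 4: bank0 row4 -> MISS (open row4); precharges=2
Acc 5: bank1 row1 -> MISS (open row1); precharges=2
Acc 6: bank0 row0 -> MISS (open row0); precharges=3
Acc 7: bank1 row1 -> HIT
Acc 8: bank0 row2 -> MISS (open row2); precharges=4
Acc 9: bank0 row0 -> MISS (open row0); precharges=5
Acc 10: bank1 row2 -> MISS (open row2); precharges=6
Acc 11: bank0 row2 -> MISS (open row2); precharges=7

Answer: M M H M M M H M M M M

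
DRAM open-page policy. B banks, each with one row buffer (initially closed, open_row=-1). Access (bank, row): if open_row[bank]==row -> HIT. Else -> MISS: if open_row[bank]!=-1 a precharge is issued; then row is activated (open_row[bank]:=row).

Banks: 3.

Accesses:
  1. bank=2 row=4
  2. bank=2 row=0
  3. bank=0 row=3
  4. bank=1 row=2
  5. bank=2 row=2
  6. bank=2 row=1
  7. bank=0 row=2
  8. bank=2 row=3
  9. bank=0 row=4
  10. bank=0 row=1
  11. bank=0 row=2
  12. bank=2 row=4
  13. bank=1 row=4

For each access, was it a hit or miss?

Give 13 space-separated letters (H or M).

Acc 1: bank2 row4 -> MISS (open row4); precharges=0
Acc 2: bank2 row0 -> MISS (open row0); precharges=1
Acc 3: bank0 row3 -> MISS (open row3); precharges=1
Acc 4: bank1 row2 -> MISS (open row2); precharges=1
Acc 5: bank2 row2 -> MISS (open row2); precharges=2
Acc 6: bank2 row1 -> MISS (open row1); precharges=3
Acc 7: bank0 row2 -> MISS (open row2); precharges=4
Acc 8: bank2 row3 -> MISS (open row3); precharges=5
Acc 9: bank0 row4 -> MISS (open row4); precharges=6
Acc 10: bank0 row1 -> MISS (open row1); precharges=7
Acc 11: bank0 row2 -> MISS (open row2); precharges=8
Acc 12: bank2 row4 -> MISS (open row4); precharges=9
Acc 13: bank1 row4 -> MISS (open row4); precharges=10

Answer: M M M M M M M M M M M M M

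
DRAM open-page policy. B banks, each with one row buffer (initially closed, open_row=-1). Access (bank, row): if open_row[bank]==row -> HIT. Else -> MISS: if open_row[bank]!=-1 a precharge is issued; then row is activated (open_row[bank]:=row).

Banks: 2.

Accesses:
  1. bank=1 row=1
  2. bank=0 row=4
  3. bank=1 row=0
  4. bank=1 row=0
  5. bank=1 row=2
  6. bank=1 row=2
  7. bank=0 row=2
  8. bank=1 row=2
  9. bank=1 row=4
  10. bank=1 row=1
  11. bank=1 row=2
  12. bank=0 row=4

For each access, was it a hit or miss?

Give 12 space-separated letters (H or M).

Acc 1: bank1 row1 -> MISS (open row1); precharges=0
Acc 2: bank0 row4 -> MISS (open row4); precharges=0
Acc 3: bank1 row0 -> MISS (open row0); precharges=1
Acc 4: bank1 row0 -> HIT
Acc 5: bank1 row2 -> MISS (open row2); precharges=2
Acc 6: bank1 row2 -> HIT
Acc 7: bank0 row2 -> MISS (open row2); precharges=3
Acc 8: bank1 row2 -> HIT
Acc 9: bank1 row4 -> MISS (open row4); precharges=4
Acc 10: bank1 row1 -> MISS (open row1); precharges=5
Acc 11: bank1 row2 -> MISS (open row2); precharges=6
Acc 12: bank0 row4 -> MISS (open row4); precharges=7

Answer: M M M H M H M H M M M M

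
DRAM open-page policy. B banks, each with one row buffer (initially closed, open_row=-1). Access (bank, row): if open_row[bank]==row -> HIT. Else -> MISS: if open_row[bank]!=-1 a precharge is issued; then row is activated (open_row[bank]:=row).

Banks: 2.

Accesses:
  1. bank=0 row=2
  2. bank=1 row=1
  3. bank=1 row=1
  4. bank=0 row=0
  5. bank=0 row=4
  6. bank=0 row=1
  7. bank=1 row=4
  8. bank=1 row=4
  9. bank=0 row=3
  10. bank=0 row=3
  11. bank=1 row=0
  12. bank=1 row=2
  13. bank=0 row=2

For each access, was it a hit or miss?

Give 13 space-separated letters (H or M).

Acc 1: bank0 row2 -> MISS (open row2); precharges=0
Acc 2: bank1 row1 -> MISS (open row1); precharges=0
Acc 3: bank1 row1 -> HIT
Acc 4: bank0 row0 -> MISS (open row0); precharges=1
Acc 5: bank0 row4 -> MISS (open row4); precharges=2
Acc 6: bank0 row1 -> MISS (open row1); precharges=3
Acc 7: bank1 row4 -> MISS (open row4); precharges=4
Acc 8: bank1 row4 -> HIT
Acc 9: bank0 row3 -> MISS (open row3); precharges=5
Acc 10: bank0 row3 -> HIT
Acc 11: bank1 row0 -> MISS (open row0); precharges=6
Acc 12: bank1 row2 -> MISS (open row2); precharges=7
Acc 13: bank0 row2 -> MISS (open row2); precharges=8

Answer: M M H M M M M H M H M M M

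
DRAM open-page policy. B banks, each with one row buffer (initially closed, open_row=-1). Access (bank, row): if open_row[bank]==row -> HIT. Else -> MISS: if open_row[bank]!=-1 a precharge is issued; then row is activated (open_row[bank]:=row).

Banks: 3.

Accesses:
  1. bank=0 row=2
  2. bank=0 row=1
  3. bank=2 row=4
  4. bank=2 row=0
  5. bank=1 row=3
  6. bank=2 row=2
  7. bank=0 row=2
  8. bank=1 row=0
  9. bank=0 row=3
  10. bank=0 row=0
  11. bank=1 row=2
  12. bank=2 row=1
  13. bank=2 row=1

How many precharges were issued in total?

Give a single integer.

Answer: 9

Derivation:
Acc 1: bank0 row2 -> MISS (open row2); precharges=0
Acc 2: bank0 row1 -> MISS (open row1); precharges=1
Acc 3: bank2 row4 -> MISS (open row4); precharges=1
Acc 4: bank2 row0 -> MISS (open row0); precharges=2
Acc 5: bank1 row3 -> MISS (open row3); precharges=2
Acc 6: bank2 row2 -> MISS (open row2); precharges=3
Acc 7: bank0 row2 -> MISS (open row2); precharges=4
Acc 8: bank1 row0 -> MISS (open row0); precharges=5
Acc 9: bank0 row3 -> MISS (open row3); precharges=6
Acc 10: bank0 row0 -> MISS (open row0); precharges=7
Acc 11: bank1 row2 -> MISS (open row2); precharges=8
Acc 12: bank2 row1 -> MISS (open row1); precharges=9
Acc 13: bank2 row1 -> HIT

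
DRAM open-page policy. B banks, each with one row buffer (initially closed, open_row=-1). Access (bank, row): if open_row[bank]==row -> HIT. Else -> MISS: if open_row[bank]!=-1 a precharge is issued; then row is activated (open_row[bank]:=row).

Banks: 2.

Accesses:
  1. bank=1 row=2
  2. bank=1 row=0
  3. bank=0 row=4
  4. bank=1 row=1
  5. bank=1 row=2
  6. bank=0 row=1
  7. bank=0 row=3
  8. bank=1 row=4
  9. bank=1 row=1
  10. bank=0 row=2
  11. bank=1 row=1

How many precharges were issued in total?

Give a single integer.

Answer: 8

Derivation:
Acc 1: bank1 row2 -> MISS (open row2); precharges=0
Acc 2: bank1 row0 -> MISS (open row0); precharges=1
Acc 3: bank0 row4 -> MISS (open row4); precharges=1
Acc 4: bank1 row1 -> MISS (open row1); precharges=2
Acc 5: bank1 row2 -> MISS (open row2); precharges=3
Acc 6: bank0 row1 -> MISS (open row1); precharges=4
Acc 7: bank0 row3 -> MISS (open row3); precharges=5
Acc 8: bank1 row4 -> MISS (open row4); precharges=6
Acc 9: bank1 row1 -> MISS (open row1); precharges=7
Acc 10: bank0 row2 -> MISS (open row2); precharges=8
Acc 11: bank1 row1 -> HIT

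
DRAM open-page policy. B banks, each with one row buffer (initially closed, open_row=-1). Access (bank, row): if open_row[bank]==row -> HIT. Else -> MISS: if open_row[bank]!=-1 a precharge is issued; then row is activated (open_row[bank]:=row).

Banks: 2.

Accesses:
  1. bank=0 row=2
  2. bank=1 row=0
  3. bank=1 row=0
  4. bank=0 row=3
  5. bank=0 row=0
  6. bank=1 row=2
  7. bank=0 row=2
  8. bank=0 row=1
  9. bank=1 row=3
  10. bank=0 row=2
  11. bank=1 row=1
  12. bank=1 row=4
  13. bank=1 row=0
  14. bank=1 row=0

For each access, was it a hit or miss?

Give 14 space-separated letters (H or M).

Acc 1: bank0 row2 -> MISS (open row2); precharges=0
Acc 2: bank1 row0 -> MISS (open row0); precharges=0
Acc 3: bank1 row0 -> HIT
Acc 4: bank0 row3 -> MISS (open row3); precharges=1
Acc 5: bank0 row0 -> MISS (open row0); precharges=2
Acc 6: bank1 row2 -> MISS (open row2); precharges=3
Acc 7: bank0 row2 -> MISS (open row2); precharges=4
Acc 8: bank0 row1 -> MISS (open row1); precharges=5
Acc 9: bank1 row3 -> MISS (open row3); precharges=6
Acc 10: bank0 row2 -> MISS (open row2); precharges=7
Acc 11: bank1 row1 -> MISS (open row1); precharges=8
Acc 12: bank1 row4 -> MISS (open row4); precharges=9
Acc 13: bank1 row0 -> MISS (open row0); precharges=10
Acc 14: bank1 row0 -> HIT

Answer: M M H M M M M M M M M M M H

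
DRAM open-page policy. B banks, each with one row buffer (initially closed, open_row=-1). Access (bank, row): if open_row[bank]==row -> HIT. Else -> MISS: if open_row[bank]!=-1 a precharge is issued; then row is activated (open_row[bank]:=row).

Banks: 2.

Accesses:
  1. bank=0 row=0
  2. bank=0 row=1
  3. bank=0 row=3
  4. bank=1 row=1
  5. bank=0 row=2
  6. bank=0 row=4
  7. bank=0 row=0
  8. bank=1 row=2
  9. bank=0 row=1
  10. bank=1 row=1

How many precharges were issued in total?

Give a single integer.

Acc 1: bank0 row0 -> MISS (open row0); precharges=0
Acc 2: bank0 row1 -> MISS (open row1); precharges=1
Acc 3: bank0 row3 -> MISS (open row3); precharges=2
Acc 4: bank1 row1 -> MISS (open row1); precharges=2
Acc 5: bank0 row2 -> MISS (open row2); precharges=3
Acc 6: bank0 row4 -> MISS (open row4); precharges=4
Acc 7: bank0 row0 -> MISS (open row0); precharges=5
Acc 8: bank1 row2 -> MISS (open row2); precharges=6
Acc 9: bank0 row1 -> MISS (open row1); precharges=7
Acc 10: bank1 row1 -> MISS (open row1); precharges=8

Answer: 8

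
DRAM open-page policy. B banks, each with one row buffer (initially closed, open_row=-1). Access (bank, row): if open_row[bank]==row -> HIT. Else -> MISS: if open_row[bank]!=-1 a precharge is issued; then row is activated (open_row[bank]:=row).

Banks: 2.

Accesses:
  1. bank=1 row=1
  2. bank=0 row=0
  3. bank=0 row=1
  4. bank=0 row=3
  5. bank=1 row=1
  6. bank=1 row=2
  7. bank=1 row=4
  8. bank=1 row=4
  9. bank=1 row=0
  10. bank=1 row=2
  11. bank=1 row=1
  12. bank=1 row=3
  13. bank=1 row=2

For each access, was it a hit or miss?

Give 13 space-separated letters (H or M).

Answer: M M M M H M M H M M M M M

Derivation:
Acc 1: bank1 row1 -> MISS (open row1); precharges=0
Acc 2: bank0 row0 -> MISS (open row0); precharges=0
Acc 3: bank0 row1 -> MISS (open row1); precharges=1
Acc 4: bank0 row3 -> MISS (open row3); precharges=2
Acc 5: bank1 row1 -> HIT
Acc 6: bank1 row2 -> MISS (open row2); precharges=3
Acc 7: bank1 row4 -> MISS (open row4); precharges=4
Acc 8: bank1 row4 -> HIT
Acc 9: bank1 row0 -> MISS (open row0); precharges=5
Acc 10: bank1 row2 -> MISS (open row2); precharges=6
Acc 11: bank1 row1 -> MISS (open row1); precharges=7
Acc 12: bank1 row3 -> MISS (open row3); precharges=8
Acc 13: bank1 row2 -> MISS (open row2); precharges=9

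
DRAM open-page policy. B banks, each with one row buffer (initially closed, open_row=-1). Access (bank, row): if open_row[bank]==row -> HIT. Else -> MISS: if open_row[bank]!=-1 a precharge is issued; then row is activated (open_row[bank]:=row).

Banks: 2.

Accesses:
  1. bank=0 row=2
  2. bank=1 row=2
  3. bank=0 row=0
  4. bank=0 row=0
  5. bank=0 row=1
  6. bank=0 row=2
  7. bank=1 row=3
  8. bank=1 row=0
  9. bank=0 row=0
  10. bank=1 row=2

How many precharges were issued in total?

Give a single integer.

Answer: 7

Derivation:
Acc 1: bank0 row2 -> MISS (open row2); precharges=0
Acc 2: bank1 row2 -> MISS (open row2); precharges=0
Acc 3: bank0 row0 -> MISS (open row0); precharges=1
Acc 4: bank0 row0 -> HIT
Acc 5: bank0 row1 -> MISS (open row1); precharges=2
Acc 6: bank0 row2 -> MISS (open row2); precharges=3
Acc 7: bank1 row3 -> MISS (open row3); precharges=4
Acc 8: bank1 row0 -> MISS (open row0); precharges=5
Acc 9: bank0 row0 -> MISS (open row0); precharges=6
Acc 10: bank1 row2 -> MISS (open row2); precharges=7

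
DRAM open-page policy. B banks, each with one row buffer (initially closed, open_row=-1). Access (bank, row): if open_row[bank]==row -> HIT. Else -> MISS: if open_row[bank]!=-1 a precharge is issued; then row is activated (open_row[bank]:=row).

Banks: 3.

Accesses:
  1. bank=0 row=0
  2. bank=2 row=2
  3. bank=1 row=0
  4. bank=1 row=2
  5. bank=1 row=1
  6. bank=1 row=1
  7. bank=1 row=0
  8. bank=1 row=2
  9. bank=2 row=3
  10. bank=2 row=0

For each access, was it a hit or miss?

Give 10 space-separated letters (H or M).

Answer: M M M M M H M M M M

Derivation:
Acc 1: bank0 row0 -> MISS (open row0); precharges=0
Acc 2: bank2 row2 -> MISS (open row2); precharges=0
Acc 3: bank1 row0 -> MISS (open row0); precharges=0
Acc 4: bank1 row2 -> MISS (open row2); precharges=1
Acc 5: bank1 row1 -> MISS (open row1); precharges=2
Acc 6: bank1 row1 -> HIT
Acc 7: bank1 row0 -> MISS (open row0); precharges=3
Acc 8: bank1 row2 -> MISS (open row2); precharges=4
Acc 9: bank2 row3 -> MISS (open row3); precharges=5
Acc 10: bank2 row0 -> MISS (open row0); precharges=6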